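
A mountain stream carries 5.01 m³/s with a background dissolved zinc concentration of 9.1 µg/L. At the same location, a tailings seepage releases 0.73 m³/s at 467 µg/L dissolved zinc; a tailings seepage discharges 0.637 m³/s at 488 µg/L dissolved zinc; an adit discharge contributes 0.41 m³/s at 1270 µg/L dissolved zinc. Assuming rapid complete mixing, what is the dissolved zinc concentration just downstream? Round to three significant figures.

179 µg/L

Mass balance: C = (5.010·9.100 + 0.7300·467.0 + 0.6370·488.0 + 0.4100·1270) / 6.787 = 1218/6.787 = 179.5 µg/L.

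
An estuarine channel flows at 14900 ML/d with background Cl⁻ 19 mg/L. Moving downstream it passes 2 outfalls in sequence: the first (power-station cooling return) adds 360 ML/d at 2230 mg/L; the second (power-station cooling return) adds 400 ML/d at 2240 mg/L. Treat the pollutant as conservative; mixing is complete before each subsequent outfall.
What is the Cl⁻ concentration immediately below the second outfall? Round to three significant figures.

After outfall 1: Q = 14900 + 360.0 = 15260 ML/d; C = (14900·19.00 + 360.0·2230)/15260 = 71.16 mg/L.
After outfall 2: Q = 15260 + 400.0 = 15660 ML/d; C = (15260·71.16 + 400.0·2240)/15660 = 126.6 mg/L.

127 mg/L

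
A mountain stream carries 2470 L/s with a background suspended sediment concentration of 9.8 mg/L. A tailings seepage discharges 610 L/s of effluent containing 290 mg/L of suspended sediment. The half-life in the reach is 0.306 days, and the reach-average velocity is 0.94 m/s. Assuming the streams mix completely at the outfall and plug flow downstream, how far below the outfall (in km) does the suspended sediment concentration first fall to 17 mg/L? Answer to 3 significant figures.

Mass balance: C = (2470·9.800 + 610.0·290.0) / 3080 = 201100/3080 = 65.29 mg/L.
Half-life 0.306 d → k = ln 2 / 0.306 = 2.265 d⁻¹.
Set 65.29·exp(−k·t) = 17 → t = ln(65.29/17)/k = 51330 s = 14.26 h.
Distance = v·t = 0.94·51330 = 48250 m = 48.25 km.

48.2 km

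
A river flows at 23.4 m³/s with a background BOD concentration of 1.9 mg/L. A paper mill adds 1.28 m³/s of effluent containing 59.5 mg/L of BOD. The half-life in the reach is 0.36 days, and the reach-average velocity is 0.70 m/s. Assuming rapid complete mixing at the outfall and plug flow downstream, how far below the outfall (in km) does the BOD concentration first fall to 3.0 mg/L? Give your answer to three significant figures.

Flow-weighted average: C = (23.40·1.900 + 1.280·59.50) / 24.68 = 120.6/24.68 = 4.887 mg/L.
Half-life 0.36 d → k = ln 2 / 0.36 = 1.925 d⁻¹.
Set 4.887·exp(−k·t) = 3.0 → t = ln(4.887/3.0)/k = 21900 s = 6.083 h.
Distance = v·t = 0.70·21900 = 15330 m = 15.33 km.

15.3 km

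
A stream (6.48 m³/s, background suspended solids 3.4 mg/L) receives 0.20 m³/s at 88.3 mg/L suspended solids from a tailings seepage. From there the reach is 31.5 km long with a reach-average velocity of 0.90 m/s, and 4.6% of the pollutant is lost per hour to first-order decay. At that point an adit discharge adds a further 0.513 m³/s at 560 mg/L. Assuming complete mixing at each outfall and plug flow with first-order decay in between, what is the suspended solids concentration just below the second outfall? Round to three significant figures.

Flow-weighted average: C = (6.480·3.400 + 0.2000·88.30) / 6.680 = 39.69/6.680 = 5.942 mg/L; combined flow 6.680 m³/s.
Travel time t = 31.5·1000 / 0.90 = 35000 s = 9.722 h.
4.6%/h lost → k = −ln(1 − 0.046) = 0.04709 h⁻¹.
Decay over the reach: 5.942·exp(−kt) = 5.942·0.6327 = 3.759 mg/L.
At the second outfall, C = (6.680·3.759 + 0.5130·560.0) / (6.680 + 0.5130) = 43.43 mg/L.

43.4 mg/L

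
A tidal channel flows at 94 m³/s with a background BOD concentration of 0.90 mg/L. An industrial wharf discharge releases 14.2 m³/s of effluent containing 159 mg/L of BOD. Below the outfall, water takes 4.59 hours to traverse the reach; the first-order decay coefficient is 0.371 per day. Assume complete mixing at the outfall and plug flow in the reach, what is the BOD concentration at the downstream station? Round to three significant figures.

Conservation of mass: C = (94.00·0.9000 + 14.20·159.0) / 108.2 = 2342/108.2 = 21.65 mg/L.
Decay over the reach: 21.65·exp(−kt) = 21.65·0.9315 = 20.17 mg/L.

20.2 mg/L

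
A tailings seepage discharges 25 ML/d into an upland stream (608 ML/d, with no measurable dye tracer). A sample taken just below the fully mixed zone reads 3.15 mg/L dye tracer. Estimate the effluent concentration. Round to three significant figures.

Mass balance: 608.0·0 + 25.00·Cₑ = 633.0·3.150
→ Cₑ = (633.0·3.150 − 608.0·0) / 25.00 = 79.76 mg/L.

79.8 mg/L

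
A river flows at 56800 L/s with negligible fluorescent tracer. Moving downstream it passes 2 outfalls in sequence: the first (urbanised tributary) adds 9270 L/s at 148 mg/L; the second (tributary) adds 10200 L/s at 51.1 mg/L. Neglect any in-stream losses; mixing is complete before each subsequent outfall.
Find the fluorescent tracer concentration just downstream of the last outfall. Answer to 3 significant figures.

Below outfall 1: Q → 66070 L/s, C = (56800·0 + 9270·148.0)/66070 = 20.77 mg/L.
Below outfall 2: Q → 76270 L/s, C = (66070·20.77 + 10200·51.10)/76270 = 24.82 mg/L.

24.8 mg/L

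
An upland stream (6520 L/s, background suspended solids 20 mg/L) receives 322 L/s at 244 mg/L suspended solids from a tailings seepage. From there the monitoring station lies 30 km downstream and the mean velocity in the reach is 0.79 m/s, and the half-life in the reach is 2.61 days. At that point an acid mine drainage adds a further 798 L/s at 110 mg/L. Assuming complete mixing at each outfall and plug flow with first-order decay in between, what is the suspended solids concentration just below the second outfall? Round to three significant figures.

35.8 mg/L

After mixing, C = (6520·20.00 + 322.0·244.0) / 6842 = 209000/6842 = 30.54 mg/L; combined flow 6842 L/s.
Travel time t = 30·1000 / 0.79 = 37970 s = 10.55 h.
Half-life 2.61 d → k = ln 2 / 2.61 = 0.2656 d⁻¹.
Decay over the reach: 30.54·exp(−kt) = 30.54·0.8898 = 27.18 mg/L.
Second outfall: C = (6842·27.18 + 798.0·110.0)/7640 = 35.83 mg/L.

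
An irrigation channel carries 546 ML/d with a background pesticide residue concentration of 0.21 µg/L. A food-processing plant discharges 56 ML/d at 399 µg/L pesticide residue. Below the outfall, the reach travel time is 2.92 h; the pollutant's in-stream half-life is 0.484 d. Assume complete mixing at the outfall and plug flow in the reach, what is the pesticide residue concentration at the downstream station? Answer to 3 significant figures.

31.3 µg/L

Conservation of mass: C = (546.0·0.2100 + 56.00·399.0) / 602.0 = 22460/602.0 = 37.31 µg/L.
Half-life 0.484 d → k = ln 2 / 0.484 = 1.432 d⁻¹.
Applying C = C₀e^(−kt): 37.31 × 0.8401 = 31.34 µg/L.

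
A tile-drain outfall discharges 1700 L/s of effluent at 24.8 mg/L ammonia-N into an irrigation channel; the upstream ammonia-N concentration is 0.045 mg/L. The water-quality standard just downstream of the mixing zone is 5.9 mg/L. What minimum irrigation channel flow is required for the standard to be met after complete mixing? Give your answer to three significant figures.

Set C_mix = 5.9: (Q·0.04500 + 1700·24.80) / (Q + 1700) = 5.9
→ Q = 1700·(24.80 − 5.9)/(5.9 − 0.04500) = 5488 L/s.

5490 L/s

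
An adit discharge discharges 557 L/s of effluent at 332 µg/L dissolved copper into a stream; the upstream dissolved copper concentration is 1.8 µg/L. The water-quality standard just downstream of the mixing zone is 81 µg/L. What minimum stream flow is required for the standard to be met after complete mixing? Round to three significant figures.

1770 L/s

Set C_mix = 81: (Q·1.800 + 557.0·332.0) / (Q + 557.0) = 81
→ Q = 557.0·(332.0 − 81)/(81 − 1.800) = 1765 L/s.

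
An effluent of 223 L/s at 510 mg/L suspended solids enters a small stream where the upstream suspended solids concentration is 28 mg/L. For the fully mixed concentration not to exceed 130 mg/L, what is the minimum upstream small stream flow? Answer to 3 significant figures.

831 L/s

Set C_mix = 130: (Q·28.00 + 223.0·510.0) / (Q + 223.0) = 130
→ Q = 223.0·(510.0 − 130)/(130 − 28.00) = 830.8 L/s.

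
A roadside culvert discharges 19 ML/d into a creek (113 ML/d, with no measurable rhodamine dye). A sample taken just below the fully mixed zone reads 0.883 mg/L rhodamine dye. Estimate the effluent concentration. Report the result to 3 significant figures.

6.13 mg/L

Mass balance: 113.0·0 + 19.00·Cₑ = 132.0·0.8830
→ Cₑ = (132.0·0.8830 − 113.0·0) / 19.00 = 6.135 mg/L.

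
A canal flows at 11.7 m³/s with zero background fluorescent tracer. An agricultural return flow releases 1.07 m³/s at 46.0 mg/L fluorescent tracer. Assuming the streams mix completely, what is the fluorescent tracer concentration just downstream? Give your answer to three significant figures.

3.85 mg/L

Mass balance: C = (11.70·0 + 1.070·46.00) / 12.77 = 49.22/12.77 = 3.854 mg/L.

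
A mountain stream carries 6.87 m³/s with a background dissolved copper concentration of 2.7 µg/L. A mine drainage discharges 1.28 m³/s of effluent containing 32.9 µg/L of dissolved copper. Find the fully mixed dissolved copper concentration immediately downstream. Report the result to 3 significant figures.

7.44 µg/L

Mass balance: C = (6.870·2.700 + 1.280·32.90) / 8.150 = 60.66/8.150 = 7.443 µg/L.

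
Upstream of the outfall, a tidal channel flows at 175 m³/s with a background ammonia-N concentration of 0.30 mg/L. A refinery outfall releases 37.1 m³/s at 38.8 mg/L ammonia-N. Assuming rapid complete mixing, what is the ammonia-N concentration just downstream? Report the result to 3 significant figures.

7.03 mg/L

After mixing, C = (175.0·0.3000 + 37.10·38.80) / 212.1 = 1492/212.1 = 7.034 mg/L.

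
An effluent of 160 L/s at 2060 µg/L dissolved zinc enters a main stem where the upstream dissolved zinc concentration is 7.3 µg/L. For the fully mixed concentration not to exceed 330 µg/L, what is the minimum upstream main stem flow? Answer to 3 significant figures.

858 L/s

Set C_mix = 330: (Q·7.300 + 160.0·2060) / (Q + 160.0) = 330
→ Q = 160.0·(2060 − 330)/(330 − 7.300) = 857.8 L/s.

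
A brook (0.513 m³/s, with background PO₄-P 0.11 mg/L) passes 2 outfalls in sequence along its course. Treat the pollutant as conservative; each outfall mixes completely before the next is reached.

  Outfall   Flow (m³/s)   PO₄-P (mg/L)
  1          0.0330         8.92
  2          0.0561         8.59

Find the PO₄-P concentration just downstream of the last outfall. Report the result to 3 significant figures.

1.38 mg/L

After outfall 1: Q = 0.5130 + 0.03300 = 0.5460 m³/s; C = (0.5130·0.1100 + 0.03300·8.920)/0.5460 = 0.6425 mg/L.
After outfall 2: Q = 0.5460 + 0.05610 = 0.6021 m³/s; C = (0.5460·0.6425 + 0.05610·8.590)/0.6021 = 1.383 mg/L.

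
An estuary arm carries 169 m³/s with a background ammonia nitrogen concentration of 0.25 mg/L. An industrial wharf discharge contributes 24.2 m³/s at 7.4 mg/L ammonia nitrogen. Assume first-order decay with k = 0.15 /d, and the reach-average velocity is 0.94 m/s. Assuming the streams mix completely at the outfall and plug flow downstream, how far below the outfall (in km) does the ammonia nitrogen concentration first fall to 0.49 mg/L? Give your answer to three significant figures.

Mixed concentration C = ΣQC/ΣQ = (169.0·0.2500 + 24.20·7.400) / 193.2 = 221.3/193.2 = 1.146 mg/L.
Set 1.146·exp(−k·t) = 0.49 → t = ln(1.146/0.49)/k = 489200 s = 135.9 h.
Distance = v·t = 0.94·489200 = 459800 m = 459.8 km.

460 km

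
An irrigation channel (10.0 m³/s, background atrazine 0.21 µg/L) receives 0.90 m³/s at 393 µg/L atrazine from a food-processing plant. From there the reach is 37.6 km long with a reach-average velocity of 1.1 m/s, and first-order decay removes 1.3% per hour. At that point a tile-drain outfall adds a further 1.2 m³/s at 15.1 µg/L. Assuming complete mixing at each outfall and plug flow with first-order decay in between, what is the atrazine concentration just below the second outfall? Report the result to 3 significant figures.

27.5 µg/L

Mass balance: C = (10.00·0.2100 + 0.9000·393.0) / 10.90 = 355.8/10.90 = 32.64 µg/L; combined flow 10.90 m³/s.
Travel time t = 37.6·1000 / 1.1 = 34180 s = 9.495 h.
1.3%/h lost → k = −ln(1 − 0.013) = 0.01309 h⁻¹.
After decay, C = 32.64 × e^(−kt) = 32.64 × 0.8832 = 28.83 µg/L.
Second outfall: C = (10.90·28.83 + 1.200·15.10)/12.10 = 27.47 µg/L.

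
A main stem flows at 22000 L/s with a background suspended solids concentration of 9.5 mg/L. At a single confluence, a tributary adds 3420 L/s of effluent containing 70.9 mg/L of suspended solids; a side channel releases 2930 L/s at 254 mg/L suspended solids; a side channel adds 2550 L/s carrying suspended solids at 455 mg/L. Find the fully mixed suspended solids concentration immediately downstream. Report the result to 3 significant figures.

Conservation of mass: C = (22000·9.500 + 3420·70.90 + 2930·254.0 + 2550·455.0) / 30900 = 2356000/30900 = 76.24 mg/L.

76.2 mg/L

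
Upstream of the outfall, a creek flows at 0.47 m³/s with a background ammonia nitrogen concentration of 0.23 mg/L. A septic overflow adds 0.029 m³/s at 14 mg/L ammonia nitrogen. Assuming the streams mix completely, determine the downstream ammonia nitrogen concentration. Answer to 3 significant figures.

After mixing, C = (0.4700·0.2300 + 0.02900·14.00) / 0.4990 = 0.5141/0.4990 = 1.030 mg/L.

1.03 mg/L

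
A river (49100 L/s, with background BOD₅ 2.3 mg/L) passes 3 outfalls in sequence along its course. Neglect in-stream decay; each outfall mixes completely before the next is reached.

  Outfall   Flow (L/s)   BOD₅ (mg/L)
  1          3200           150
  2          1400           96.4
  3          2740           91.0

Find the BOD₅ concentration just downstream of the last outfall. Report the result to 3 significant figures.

17.3 mg/L

After outfall 1: Q = 49100 + 3200 = 52300 L/s; C = (49100·2.300 + 3200·150.0)/52300 = 11.34 mg/L.
After outfall 2: Q = 52300 + 1400 = 53700 L/s; C = (52300·11.34 + 1400·96.40)/53700 = 13.55 mg/L.
After outfall 3: Q = 53700 + 2740 = 56440 L/s; C = (53700·13.55 + 2740·91.00)/56440 = 17.31 mg/L.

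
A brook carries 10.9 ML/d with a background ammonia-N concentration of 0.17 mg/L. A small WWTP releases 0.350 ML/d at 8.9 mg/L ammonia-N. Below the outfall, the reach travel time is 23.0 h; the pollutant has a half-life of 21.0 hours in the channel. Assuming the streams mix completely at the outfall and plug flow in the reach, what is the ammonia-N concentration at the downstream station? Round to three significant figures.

0.207 mg/L

Conservation of mass: C = (10.90·0.1700 + 0.3500·8.900) / 11.25 = 4.968/11.25 = 0.4416 mg/L.
Half-life 21.0 h → k = ln 2 / 21.0 = 0.03301 h⁻¹ = 0.7922 d⁻¹.
First-order decay: C = 0.4416·exp(−k·t) = 0.4416·0.4681 = 0.2067 mg/L.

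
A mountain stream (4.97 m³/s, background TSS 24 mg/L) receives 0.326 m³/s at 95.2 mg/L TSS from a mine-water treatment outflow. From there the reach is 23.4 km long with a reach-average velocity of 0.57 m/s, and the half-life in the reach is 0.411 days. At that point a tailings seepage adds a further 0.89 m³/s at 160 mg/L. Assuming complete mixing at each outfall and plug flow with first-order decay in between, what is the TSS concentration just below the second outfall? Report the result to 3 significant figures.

33.9 mg/L

Mass balance: C = (4.970·24.00 + 0.3260·95.20) / 5.296 = 150.3/5.296 = 28.38 mg/L; combined flow 5.296 m³/s.
Travel time t = 23.4·1000 / 0.57 = 41050 s = 11.40 h.
Half-life 0.411 d → k = ln 2 / 0.411 = 1.686 d⁻¹.
Decay over the reach: 28.38·exp(−kt) = 28.38·0.4487 = 12.74 mg/L.
At the second outfall, C = (5.296·12.74 + 0.8900·160.0) / (5.296 + 0.8900) = 33.92 mg/L.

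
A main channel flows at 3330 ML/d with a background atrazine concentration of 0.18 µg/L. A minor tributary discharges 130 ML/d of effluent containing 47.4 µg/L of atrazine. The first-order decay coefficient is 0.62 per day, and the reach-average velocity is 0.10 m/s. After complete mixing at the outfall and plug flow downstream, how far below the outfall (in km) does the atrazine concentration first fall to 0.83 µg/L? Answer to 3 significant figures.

After mixing, C = (3330·0.1800 + 130.0·47.40) / 3460 = 6761/3460 = 1.954 µg/L.
Set 1.954·exp(−k·t) = 0.83 → t = ln(1.954/0.83)/k = 119300 s = 33.15 h.
Distance = v·t = 0.10·119300 = 11930 m = 11.93 km.

11.9 km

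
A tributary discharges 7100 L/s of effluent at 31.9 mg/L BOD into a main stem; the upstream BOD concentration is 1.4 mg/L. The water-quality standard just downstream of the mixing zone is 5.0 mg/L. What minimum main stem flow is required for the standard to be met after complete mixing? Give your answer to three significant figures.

Set C_mix = 5.0: (Q·1.400 + 7100·31.90) / (Q + 7100) = 5.0
→ Q = 7100·(31.90 − 5.0)/(5.0 − 1.400) = 53050 L/s.

53100 L/s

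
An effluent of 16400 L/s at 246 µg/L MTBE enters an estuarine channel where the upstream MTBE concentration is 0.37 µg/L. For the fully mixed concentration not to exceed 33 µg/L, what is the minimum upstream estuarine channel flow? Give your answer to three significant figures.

Set C_mix = 33: (Q·0.3700 + 16400·246.0) / (Q + 16400) = 33
→ Q = 16400·(246.0 − 33)/(33 − 0.3700) = 107100 L/s.

107000 L/s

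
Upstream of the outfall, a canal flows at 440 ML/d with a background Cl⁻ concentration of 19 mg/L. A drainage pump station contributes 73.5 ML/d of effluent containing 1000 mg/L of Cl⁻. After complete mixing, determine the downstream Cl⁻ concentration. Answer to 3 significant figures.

159 mg/L

Mixed concentration C = ΣQC/ΣQ = (440.0·19.00 + 73.50·1000) / 513.5 = 81860/513.5 = 159.4 mg/L.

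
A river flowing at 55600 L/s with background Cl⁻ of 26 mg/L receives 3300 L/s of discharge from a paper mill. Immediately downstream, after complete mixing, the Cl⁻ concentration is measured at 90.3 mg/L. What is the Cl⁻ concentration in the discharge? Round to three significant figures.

1170 mg/L

Mass balance: 55600·26.00 + 3300·Cₑ = 58900·90.30
→ Cₑ = (58900·90.30 − 55600·26.00) / 3300 = 1174 mg/L.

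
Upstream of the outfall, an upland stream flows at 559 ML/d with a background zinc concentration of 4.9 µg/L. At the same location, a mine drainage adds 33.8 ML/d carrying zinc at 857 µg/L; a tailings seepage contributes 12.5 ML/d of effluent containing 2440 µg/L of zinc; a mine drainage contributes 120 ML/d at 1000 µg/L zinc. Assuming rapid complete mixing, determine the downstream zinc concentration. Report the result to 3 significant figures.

251 µg/L

Conservation of mass: C = (559.0·4.900 + 33.80·857.0 + 12.50·2440 + 120.0·1000) / 725.3 = 182200/725.3 = 251.2 µg/L.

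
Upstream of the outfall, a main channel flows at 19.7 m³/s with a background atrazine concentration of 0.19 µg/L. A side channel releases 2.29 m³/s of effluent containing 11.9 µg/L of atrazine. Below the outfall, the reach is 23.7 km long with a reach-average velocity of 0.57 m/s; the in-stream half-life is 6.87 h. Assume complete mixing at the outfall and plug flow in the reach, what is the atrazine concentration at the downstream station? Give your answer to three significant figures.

Mixed concentration C = ΣQC/ΣQ = (19.70·0.1900 + 2.290·11.90) / 21.99 = 30.99/21.99 = 1.409 µg/L.
Travel time t = 23.7·1000 / 0.57 = 41580 s = 11.55 h.
Half-life 6.87 h → k = ln 2 / 6.87 = 0.1009 h⁻¹ = 2.421 d⁻¹.
After decay, C = 1.409 × e^(−kt) = 1.409 × 0.3118 = 0.4395 µg/L.

0.440 µg/L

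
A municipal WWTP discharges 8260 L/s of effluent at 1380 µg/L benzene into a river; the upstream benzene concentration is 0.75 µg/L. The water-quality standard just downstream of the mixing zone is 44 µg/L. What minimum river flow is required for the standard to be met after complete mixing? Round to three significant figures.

255000 L/s

Set C_mix = 44: (Q·0.7500 + 8260·1380) / (Q + 8260) = 44
→ Q = 8260·(1380 − 44)/(44 − 0.7500) = 255200 L/s.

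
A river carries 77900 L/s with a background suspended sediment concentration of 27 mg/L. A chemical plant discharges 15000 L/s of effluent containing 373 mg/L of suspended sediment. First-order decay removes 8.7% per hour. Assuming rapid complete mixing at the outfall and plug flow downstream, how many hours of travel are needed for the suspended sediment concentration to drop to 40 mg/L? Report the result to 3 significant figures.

8.00 h

Mass balance: C = (77900·27.00 + 15000·373.0) / 92900 = 7698000/92900 = 82.87 mg/L.
8.7%/h lost → k = −ln(1 − 0.087) = 0.09102 h⁻¹.
82.87·exp(−k·t) = 40 → t = ln(82.87/40)/k = 28810 s = 8.002 h.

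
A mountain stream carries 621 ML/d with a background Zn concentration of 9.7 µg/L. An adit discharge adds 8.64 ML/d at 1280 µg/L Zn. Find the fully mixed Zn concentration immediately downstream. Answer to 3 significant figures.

Mass balance: C = (621.0·9.700 + 8.640·1280) / 629.6 = 17080/629.6 = 27.13 µg/L.

27.1 µg/L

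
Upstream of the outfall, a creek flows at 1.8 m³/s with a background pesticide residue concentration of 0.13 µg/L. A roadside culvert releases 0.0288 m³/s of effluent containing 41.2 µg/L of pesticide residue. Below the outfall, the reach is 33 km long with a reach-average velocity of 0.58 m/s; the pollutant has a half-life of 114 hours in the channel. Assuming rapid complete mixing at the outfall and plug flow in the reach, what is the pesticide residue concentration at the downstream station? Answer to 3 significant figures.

0.706 µg/L

Conservation of mass: C = (1.800·0.1300 + 0.02880·41.20) / 1.829 = 1.421/1.829 = 0.7768 µg/L.
Travel time t = 33·1000 / 0.58 = 56900 s = 15.80 h.
Half-life 114 h → k = ln 2 / 114 = 0.006080 h⁻¹ = 0.1459 d⁻¹.
Decay over the reach: 0.7768·exp(−kt) = 0.7768·0.9084 = 0.7056 µg/L.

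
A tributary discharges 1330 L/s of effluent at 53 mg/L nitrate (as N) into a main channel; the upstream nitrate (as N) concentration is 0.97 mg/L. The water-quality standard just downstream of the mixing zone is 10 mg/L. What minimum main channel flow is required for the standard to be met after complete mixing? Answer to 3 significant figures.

Set C_mix = 10: (Q·0.9700 + 1330·53.00) / (Q + 1330) = 10
→ Q = 1330·(53.00 − 10)/(10 − 0.9700) = 6333 L/s.

6330 L/s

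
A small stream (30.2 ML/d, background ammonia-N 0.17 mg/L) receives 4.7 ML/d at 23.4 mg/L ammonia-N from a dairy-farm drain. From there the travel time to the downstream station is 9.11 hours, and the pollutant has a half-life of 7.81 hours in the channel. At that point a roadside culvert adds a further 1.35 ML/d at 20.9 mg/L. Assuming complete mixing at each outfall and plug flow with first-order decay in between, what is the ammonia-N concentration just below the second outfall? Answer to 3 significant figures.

2.19 mg/L

Conservation of mass: C = (30.20·0.1700 + 4.700·23.40) / 34.90 = 115.1/34.90 = 3.298 mg/L; combined flow 34.90 ML/d.
Half-life 7.81 h → k = ln 2 / 7.81 = 0.08875 h⁻¹ = 2.130 d⁻¹.
Applying C = C₀e^(−kt): 3.298 × 0.4455 = 1.469 mg/L.
At the second outfall, C = (34.90·1.469 + 1.350·20.90) / (34.90 + 1.350) = 2.193 mg/L.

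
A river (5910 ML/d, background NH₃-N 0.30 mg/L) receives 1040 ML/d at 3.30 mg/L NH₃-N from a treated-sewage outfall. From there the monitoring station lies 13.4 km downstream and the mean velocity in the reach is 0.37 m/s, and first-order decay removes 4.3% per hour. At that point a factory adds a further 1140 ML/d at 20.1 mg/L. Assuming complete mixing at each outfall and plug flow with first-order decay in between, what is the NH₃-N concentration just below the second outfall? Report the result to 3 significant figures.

3.25 mg/L

Flow-weighted average: C = (5910·0.3000 + 1040·3.300) / 6950 = 5205/6950 = 0.7489 mg/L; combined flow 6950 ML/d.
Travel time t = 13.4·1000 / 0.37 = 36220 s = 10.06 h.
4.3%/h lost → k = −ln(1 − 0.043) = 0.04395 h⁻¹.
First-order decay: C = 0.7489·exp(−k·t) = 0.7489·0.6426 = 0.4813 mg/L.
At the second outfall, C = (6950·0.4813 + 1140·20.10) / (6950 + 1140) = 3.246 mg/L.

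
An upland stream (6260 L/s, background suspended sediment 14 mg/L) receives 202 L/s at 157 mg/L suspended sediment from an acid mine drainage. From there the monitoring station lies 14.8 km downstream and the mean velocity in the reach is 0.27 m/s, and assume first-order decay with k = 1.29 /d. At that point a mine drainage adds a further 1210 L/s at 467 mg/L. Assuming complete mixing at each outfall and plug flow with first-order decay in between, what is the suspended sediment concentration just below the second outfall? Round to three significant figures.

Mass balance: C = (6260·14.00 + 202.0·157.0) / 6462 = 119400/6462 = 18.47 mg/L; combined flow 6462 L/s.
Travel time t = 14.8·1000 / 0.27 = 54810 s = 15.23 h.
After decay, C = 18.47 × e^(−kt) = 18.47 × 0.4411 = 8.148 mg/L.
At the second outfall, C = (6462·8.148 + 1210·467.0) / (6462 + 1210) = 80.52 mg/L.

80.5 mg/L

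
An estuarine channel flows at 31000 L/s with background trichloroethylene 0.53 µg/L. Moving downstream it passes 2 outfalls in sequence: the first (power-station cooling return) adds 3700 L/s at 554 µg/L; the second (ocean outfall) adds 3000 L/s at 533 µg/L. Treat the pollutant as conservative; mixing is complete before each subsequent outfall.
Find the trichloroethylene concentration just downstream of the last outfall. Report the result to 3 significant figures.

97.2 µg/L

After outfall 1: Q = 31000 + 3700 = 34700 L/s; C = (31000·0.5300 + 3700·554.0)/34700 = 59.55 µg/L.
After outfall 2: Q = 34700 + 3000 = 37700 L/s; C = (34700·59.55 + 3000·533.0)/37700 = 97.22 µg/L.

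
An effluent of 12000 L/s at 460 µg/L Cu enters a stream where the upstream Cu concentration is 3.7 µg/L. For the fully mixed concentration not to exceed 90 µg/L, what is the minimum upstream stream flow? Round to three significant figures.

Set C_mix = 90: (Q·3.700 + 12000·460.0) / (Q + 12000) = 90
→ Q = 12000·(460.0 − 90)/(90 − 3.700) = 51450 L/s.

51400 L/s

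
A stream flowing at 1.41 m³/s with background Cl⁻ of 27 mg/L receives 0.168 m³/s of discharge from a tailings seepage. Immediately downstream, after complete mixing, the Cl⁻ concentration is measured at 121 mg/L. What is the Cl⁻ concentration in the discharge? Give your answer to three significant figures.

910 mg/L

Mass balance: 1.410·27.00 + 0.1680·Cₑ = 1.578·121.0
→ Cₑ = (1.578·121.0 − 1.410·27.00) / 0.1680 = 909.9 mg/L.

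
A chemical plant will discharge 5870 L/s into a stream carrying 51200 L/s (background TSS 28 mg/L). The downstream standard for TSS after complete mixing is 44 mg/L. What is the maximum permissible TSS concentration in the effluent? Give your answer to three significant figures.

184 mg/L

At the limit, (Qr·Cr + Qe·Cₑ)/(Qr + Qe) = 44:
Cₑ = (57070·44 − 51200·28.00) / 5870 = 183.6 mg/L.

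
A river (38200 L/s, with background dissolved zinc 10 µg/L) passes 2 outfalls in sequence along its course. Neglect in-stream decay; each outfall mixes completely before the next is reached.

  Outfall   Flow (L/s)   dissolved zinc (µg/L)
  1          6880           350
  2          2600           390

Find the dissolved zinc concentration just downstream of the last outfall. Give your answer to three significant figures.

Outfall 1: combined Q = 45080 L/s; C = (38200·10.00 + 6880·350.0)/45080 = 61.89 µg/L.
Outfall 2: combined Q = 47680 L/s; C = (45080·61.89 + 2600·390.0)/47680 = 79.78 µg/L.

79.8 µg/L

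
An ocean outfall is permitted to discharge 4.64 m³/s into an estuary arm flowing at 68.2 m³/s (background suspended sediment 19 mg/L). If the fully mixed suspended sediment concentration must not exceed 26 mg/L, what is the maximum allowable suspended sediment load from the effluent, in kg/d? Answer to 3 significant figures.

51700 kg/d

Mass balance at the limit: 68.20·19.00 + 4.640·Cₑ = 72.84·26 → Cₑ = 128.9 mg/L.
Load = 4.640 m³/s × 128.9 g/m³ × 86 400 s/d = 51670 kg/d.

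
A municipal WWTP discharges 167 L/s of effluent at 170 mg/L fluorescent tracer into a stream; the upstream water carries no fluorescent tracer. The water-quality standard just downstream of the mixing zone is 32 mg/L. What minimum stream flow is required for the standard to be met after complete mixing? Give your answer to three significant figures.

720 L/s

Set C_mix = 32: (Q·0 + 167.0·170.0) / (Q + 167.0) = 32
→ Q = 167.0·(170.0 − 32)/(32 − 0) = 720.2 L/s.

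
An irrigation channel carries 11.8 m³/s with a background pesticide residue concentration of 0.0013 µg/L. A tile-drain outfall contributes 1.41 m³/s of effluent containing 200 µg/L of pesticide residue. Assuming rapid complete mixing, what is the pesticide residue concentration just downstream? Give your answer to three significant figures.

21.3 µg/L

Flow-weighted average: C = (11.80·0.001300 + 1.410·200.0) / 13.21 = 282.0/13.21 = 21.35 µg/L.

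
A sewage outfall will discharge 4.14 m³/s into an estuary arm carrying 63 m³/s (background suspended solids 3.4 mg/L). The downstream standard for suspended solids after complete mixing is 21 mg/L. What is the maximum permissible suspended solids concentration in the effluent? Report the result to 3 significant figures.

At the limit, (Qr·Cr + Qe·Cₑ)/(Qr + Qe) = 21:
Cₑ = (67.14·21 − 63.00·3.400) / 4.140 = 288.8 mg/L.

289 mg/L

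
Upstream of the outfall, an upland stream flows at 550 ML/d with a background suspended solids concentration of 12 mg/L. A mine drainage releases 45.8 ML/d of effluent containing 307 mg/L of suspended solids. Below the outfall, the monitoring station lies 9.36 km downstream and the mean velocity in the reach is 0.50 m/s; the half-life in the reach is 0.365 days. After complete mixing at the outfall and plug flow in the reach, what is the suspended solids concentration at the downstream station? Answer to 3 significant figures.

Flow-weighted average: C = (550.0·12.00 + 45.80·307.0) / 595.8 = 20660/595.8 = 34.68 mg/L.
Travel time t = 9.36·1000 / 0.50 = 18720 s = 5.200 h.
Half-life 0.365 d → k = ln 2 / 0.365 = 1.899 d⁻¹.
After decay, C = 34.68 × e^(−kt) = 34.68 × 0.6627 = 22.98 mg/L.

23.0 mg/L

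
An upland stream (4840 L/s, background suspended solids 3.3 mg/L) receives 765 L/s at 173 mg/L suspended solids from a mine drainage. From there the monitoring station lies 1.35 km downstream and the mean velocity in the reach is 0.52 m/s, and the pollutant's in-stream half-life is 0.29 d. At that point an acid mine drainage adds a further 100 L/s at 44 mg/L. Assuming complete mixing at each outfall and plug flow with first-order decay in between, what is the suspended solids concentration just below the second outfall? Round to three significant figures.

Flow-weighted average: C = (4840·3.300 + 765.0·173.0) / 5605 = 148300/5605 = 26.46 mg/L; combined flow 5605 L/s.
Travel time t = 1.35·1000 / 0.52 = 2596 s = 0.7212 h.
Half-life 0.29 d → k = ln 2 / 0.29 = 2.390 d⁻¹.
First-order decay: C = 26.46·exp(−k·t) = 26.46·0.9307 = 24.63 mg/L.
Second outfall: C = (5605·24.63 + 100.0·44.00)/5705 = 24.97 mg/L.

25.0 mg/L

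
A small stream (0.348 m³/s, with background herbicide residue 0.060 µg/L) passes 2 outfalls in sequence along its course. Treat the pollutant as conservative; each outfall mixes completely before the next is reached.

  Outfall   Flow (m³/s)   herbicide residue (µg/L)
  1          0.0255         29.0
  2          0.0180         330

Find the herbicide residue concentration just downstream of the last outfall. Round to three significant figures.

Below outfall 1: Q → 0.3735 m³/s, C = (0.3480·0.06000 + 0.02550·29.00)/0.3735 = 2.036 µg/L.
Below outfall 2: Q → 0.3915 m³/s, C = (0.3735·2.036 + 0.01800·330.0)/0.3915 = 17.11 µg/L.

17.1 µg/L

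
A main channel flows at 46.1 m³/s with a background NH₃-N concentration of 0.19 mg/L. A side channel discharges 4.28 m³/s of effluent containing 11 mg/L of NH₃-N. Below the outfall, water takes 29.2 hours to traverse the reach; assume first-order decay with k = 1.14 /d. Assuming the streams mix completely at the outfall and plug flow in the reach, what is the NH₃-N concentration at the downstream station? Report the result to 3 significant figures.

0.277 mg/L

Mixed concentration C = ΣQC/ΣQ = (46.10·0.1900 + 4.280·11.00) / 50.38 = 55.84/50.38 = 1.108 mg/L.
Applying C = C₀e^(−kt): 1.108 × 0.2498 = 0.2769 mg/L.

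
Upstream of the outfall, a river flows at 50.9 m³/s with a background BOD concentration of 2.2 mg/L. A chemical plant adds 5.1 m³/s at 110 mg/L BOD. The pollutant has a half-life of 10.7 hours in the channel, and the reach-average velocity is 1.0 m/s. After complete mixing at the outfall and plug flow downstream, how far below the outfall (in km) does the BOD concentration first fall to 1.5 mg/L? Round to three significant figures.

116 km

After mixing, C = (50.90·2.200 + 5.100·110.0) / 56.00 = 673.0/56.00 = 12.02 mg/L.
Half-life 10.7 h → k = ln 2 / 10.7 = 0.06478 h⁻¹ = 1.555 d⁻¹.
Set 12.02·exp(−k·t) = 1.5 → t = ln(12.02/1.5)/k = 115600 s = 32.12 h.
Distance = v·t = 1.0·115600 = 115600 m = 115.6 km.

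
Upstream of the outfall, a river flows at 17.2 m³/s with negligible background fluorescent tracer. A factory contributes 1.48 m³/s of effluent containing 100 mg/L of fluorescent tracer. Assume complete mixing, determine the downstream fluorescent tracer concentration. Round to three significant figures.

Mass balance: C = (17.20·0 + 1.480·100.0) / 18.68 = 148.0/18.68 = 7.923 mg/L.

7.92 mg/L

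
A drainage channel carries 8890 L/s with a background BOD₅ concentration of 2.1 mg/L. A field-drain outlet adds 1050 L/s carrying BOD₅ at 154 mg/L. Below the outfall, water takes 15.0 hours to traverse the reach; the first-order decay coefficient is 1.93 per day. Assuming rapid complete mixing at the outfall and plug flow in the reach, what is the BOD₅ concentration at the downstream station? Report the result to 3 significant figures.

Conservation of mass: C = (8890·2.100 + 1050·154.0) / 9940 = 180400/9940 = 18.15 mg/L.
First-order decay: C = 18.15·exp(−k·t) = 18.15·0.2993 = 5.431 mg/L.

5.43 mg/L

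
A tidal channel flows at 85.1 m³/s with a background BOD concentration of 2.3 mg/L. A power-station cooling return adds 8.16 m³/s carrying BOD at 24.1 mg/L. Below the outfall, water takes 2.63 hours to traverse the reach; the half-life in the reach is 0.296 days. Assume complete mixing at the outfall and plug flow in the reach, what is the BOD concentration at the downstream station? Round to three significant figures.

3.26 mg/L

After mixing, C = (85.10·2.300 + 8.160·24.10) / 93.26 = 392.4/93.26 = 4.207 mg/L.
Half-life 0.296 d → k = ln 2 / 0.296 = 2.342 d⁻¹.
After decay, C = 4.207 × e^(−kt) = 4.207 × 0.7737 = 3.255 mg/L.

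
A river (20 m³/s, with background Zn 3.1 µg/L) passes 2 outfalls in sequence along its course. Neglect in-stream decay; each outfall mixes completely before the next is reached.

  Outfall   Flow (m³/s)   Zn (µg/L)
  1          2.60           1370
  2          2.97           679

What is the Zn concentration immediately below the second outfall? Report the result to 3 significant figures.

Outfall 1: combined Q = 22.60 m³/s; C = (20.00·3.100 + 2.600·1370)/22.60 = 160.4 µg/L.
Outfall 2: combined Q = 25.57 m³/s; C = (22.60·160.4 + 2.970·679.0)/25.57 = 220.6 µg/L.

221 µg/L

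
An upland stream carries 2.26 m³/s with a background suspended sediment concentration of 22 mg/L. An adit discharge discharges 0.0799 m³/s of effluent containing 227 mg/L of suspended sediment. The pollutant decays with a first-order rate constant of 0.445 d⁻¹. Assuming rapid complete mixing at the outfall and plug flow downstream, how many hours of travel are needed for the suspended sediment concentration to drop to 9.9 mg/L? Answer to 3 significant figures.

After mixing, C = (2.260·22.00 + 0.07990·227.0) / 2.340 = 67.86/2.340 = 29.00 mg/L.
29.00·exp(−k·t) = 9.9 → t = ln(29.00/9.9)/k = 208700 s = 57.96 h.

58.0 h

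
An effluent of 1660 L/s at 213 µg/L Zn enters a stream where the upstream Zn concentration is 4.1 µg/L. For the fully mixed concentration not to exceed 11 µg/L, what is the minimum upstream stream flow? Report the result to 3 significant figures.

Set C_mix = 11: (Q·4.100 + 1660·213.0) / (Q + 1660) = 11
→ Q = 1660·(213.0 − 11)/(11 − 4.100) = 48600 L/s.

48600 L/s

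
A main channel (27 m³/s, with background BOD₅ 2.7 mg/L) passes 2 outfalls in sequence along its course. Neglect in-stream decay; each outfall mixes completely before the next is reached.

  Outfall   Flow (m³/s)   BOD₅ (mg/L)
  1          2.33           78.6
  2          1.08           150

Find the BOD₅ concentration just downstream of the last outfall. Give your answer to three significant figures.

13.7 mg/L

After outfall 1: Q = 27.00 + 2.330 = 29.33 m³/s; C = (27.00·2.700 + 2.330·78.60)/29.33 = 8.730 mg/L.
After outfall 2: Q = 29.33 + 1.080 = 30.41 m³/s; C = (29.33·8.730 + 1.080·150.0)/30.41 = 13.75 mg/L.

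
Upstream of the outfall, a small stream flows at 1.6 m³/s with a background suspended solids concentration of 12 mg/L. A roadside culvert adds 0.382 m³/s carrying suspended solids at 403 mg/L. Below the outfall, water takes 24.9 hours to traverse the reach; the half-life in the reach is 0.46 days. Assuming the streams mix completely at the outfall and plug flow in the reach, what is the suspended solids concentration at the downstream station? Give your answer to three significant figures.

18.3 mg/L

Mass balance: C = (1.600·12.00 + 0.3820·403.0) / 1.982 = 173.1/1.982 = 87.36 mg/L.
Half-life 0.46 d → k = ln 2 / 0.46 = 1.507 d⁻¹.
Applying C = C₀e^(−kt): 87.36 × 0.2094 = 18.30 mg/L.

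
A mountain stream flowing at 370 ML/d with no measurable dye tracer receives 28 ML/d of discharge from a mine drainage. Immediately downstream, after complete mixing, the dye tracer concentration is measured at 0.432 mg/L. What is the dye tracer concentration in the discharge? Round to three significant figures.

Mass balance: 370.0·0 + 28.00·Cₑ = 398.0·0.4320
→ Cₑ = (398.0·0.4320 − 370.0·0) / 28.00 = 6.141 mg/L.

6.14 mg/L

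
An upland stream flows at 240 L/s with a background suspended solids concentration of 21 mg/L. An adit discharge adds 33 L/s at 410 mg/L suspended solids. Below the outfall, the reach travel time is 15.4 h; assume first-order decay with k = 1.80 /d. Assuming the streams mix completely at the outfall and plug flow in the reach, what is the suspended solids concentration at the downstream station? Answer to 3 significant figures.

Flow-weighted average: C = (240.0·21.00 + 33.00·410.0) / 273.0 = 18570/273.0 = 68.02 mg/L.
Decay over the reach: 68.02·exp(−kt) = 68.02·0.3151 = 21.43 mg/L.

21.4 mg/L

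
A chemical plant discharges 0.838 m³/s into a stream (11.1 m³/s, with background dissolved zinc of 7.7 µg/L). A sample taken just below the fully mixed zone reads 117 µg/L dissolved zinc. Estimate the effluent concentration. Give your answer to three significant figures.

Mass balance: 11.10·7.700 + 0.8380·Cₑ = 11.94·117.0
→ Cₑ = (11.94·117.0 − 11.10·7.700) / 0.8380 = 1565 µg/L.

1560 µg/L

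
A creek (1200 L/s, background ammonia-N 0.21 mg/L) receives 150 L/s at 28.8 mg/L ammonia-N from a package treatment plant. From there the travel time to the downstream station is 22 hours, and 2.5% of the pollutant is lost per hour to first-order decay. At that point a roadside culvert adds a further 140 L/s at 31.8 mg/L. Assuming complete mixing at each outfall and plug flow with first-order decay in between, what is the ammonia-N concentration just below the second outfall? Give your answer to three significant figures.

4.75 mg/L

Mass balance: C = (1200·0.2100 + 150.0·28.80) / 1350 = 4572/1350 = 3.387 mg/L; combined flow 1350 L/s.
2.5%/h lost → k = −ln(1 − 0.025) = 0.02532 h⁻¹.
After decay, C = 3.387 × e^(−kt) = 3.387 × 0.5729 = 1.940 mg/L.
Second outfall: C = (1350·1.940 + 140.0·31.80)/1490 = 4.746 mg/L.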